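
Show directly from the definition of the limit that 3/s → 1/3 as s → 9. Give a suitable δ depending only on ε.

Fix ε > 0. We seek δ > 0 such that 0 < |s − 9| < δ implies |3/s − (1/3)| < ε.
|3/s − (1/3)| = 3·|9 − s|/(9·|s|) = 3|s − 9|/(9|s|).
Require δ ≤ 9/2 so that |s| > 9 − 9/2 = 9/2, hence 9|s| > 81/2.
Then |3/s − (1/3)| < 3|s − 9|/(81/2), which is < ε when |s − 9| < (27/2)ε.
Take δ = min(9/2, (27/2)ε). Then 0 < |s − 9| < δ gives both |s − 9| < 9/2 and |s − 9| < (27/2)ε, so |3/s − (1/3)| < ε.

δ = min(9/2, (27/2)ε)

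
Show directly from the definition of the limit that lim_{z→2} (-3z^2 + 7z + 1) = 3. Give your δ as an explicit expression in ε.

δ = min(1, ε/10)

Let ε > 0 be given. We want δ > 0 such that 0 < |z − 2| < δ implies |(-3z^2 + 7z + 1) − 3| < ε.
(-3z^2 + 7z + 1) − 3 = -3z^2 + 7z - 2 = (z − 2)(-3z + 1).
So |(-3z^2 + 7z + 1) − 3| = |z − 2|·|-3z + 1|.
Assume first that |z − 2| < 1, so |z| < 3. Then |-3z + 1| ≤ 3·3 + 1 = 10.
Hence |(-3z^2 + 7z + 1) − 3| ≤ 10|z − 2| < ε provided |z − 2| < ε/10.
Take δ = min(1, ε/10). Then 0 < |z − 2| < δ gives both |z − 2| < 1 and |z − 2| < ε/10, so |(-3z^2 + 7z + 1) − 3| < ε.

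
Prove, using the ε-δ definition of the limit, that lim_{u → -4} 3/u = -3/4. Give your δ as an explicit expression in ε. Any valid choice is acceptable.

Fix ε > 0. We seek δ > 0 such that 0 < |u + 4| < δ implies |3/u + 3/4| < ε.
|3/u + 3/4| = 3·|-4 − u|/(4·|u|) = 3|u + 4|/(4|u|).
Restrict δ ≤ 2. Then |u + 4| < 2 gives |u| > 2, so 4|u| > 8.
Then |3/u + 3/4| < 3|u + 4|/8, which is < ε when |u + 4| < (8/3)ε.
Take δ = min(2, (8/3)ε). Then 0 < |u + 4| < δ gives both |u + 4| < 2 and |u + 4| < (8/3)ε, so |3/u + 3/4| < ε.

δ = min(2, (8/3)ε)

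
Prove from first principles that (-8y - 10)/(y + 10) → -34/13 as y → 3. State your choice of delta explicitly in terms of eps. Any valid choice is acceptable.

Let eps > 0 be given. We want delta > 0 with 0 < |y − 3| < delta ⇒ |(-8y - 10)/(y + 10) + 34/13| < eps.
Combining over a common denominator, (-8y - 10)/(y + 10) + 34/13 = [(-8y - 10)·13 − (-34)·(y + 10)] / [13·(y + 10)] = -70(y − 3) / (13(y + 10)).
So |(-8y - 10)/(y + 10) + 34/13| = 70|y − 3| / (13·|y + 10|).
Restrict delta ≤ 13/2. Then |y − 3| < 13/2 gives |y + 10| = |(y − 3) + 13| ≥ 13 − 13/2 = 13/2.
Hence |(-8y - 10)/(y + 10) + 34/13| < 70|y − 3|/(13·(13/2)) = (140/169)|y − 3|, which is < eps once |y − 3| < (169/140)eps.
Take delta = min(13/2, (169/140)eps). Then 0 < |y − 3| < delta forces both bounds, so |(-8y - 10)/(y + 10) + 34/13| < eps.

delta = min(13/2, (169/140)eps)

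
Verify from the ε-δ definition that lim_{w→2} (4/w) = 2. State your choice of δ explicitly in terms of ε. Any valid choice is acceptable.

δ = min(1, (1/2)ε)

Let ε > 0. We seek δ > 0 such that 0 < |w − 2| < δ implies |4/w − 2| < ε.
|4/w − 2| = 4·|2 − w|/(2·|w|) = 4|w − 2|/(2|w|).
Restrict δ ≤ 1. Then |w − 2| < 1 gives |w| > 1, so 2|w| > 2.
Then |4/w − 2| < 4|w − 2|/2, which is < ε when |w − 2| < (1/2)ε.
Take δ = min(1, (1/2)ε). Then 0 < |w − 2| < δ gives both |w − 2| < 1 and |w − 2| < (1/2)ε, so |4/w − 2| < ε.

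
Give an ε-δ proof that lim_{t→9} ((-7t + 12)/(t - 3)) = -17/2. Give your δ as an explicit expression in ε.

Let ε > 0. We want δ > 0 with 0 < |t − 9| < δ ⇒ |(-7t + 12)/(t - 3) + 17/2| < ε.
Combining over a common denominator, (-7t + 12)/(t - 3) + 17/2 = [(-7t + 12)·6 − (-51)·(t - 3)] / [6·(t - 3)] = 9(t − 9) / (6(t - 3)).
So |(-7t + 12)/(t - 3) + 17/2| = 9|t − 9| / (6·|t − 3|).
Restrict δ ≤ 3. Then |t − 9| < 3 gives |t − 3| = |(t − 9) + 6| ≥ 6 − 3 = 3.
Hence |(-7t + 12)/(t - 3) + 17/2| < 9|t − 9|/(6·3) = (1/2)|t − 9|, which is < ε once |t − 9| < 2ε.
Take δ = min(3, 2ε). Then 0 < |t − 9| < δ forces both bounds, so |(-7t + 12)/(t - 3) + 17/2| < ε.

δ = min(3, 2ε)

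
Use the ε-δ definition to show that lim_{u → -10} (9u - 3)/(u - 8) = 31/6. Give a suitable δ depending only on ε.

δ = min(9, (54/23)ε)

Let ε > 0 be given. We want δ > 0 with 0 < |u + 10| < δ ⇒ |(9u - 3)/(u - 8) − (31/6)| < ε.
Combining over a common denominator, (9u - 3)/(u - 8) − (31/6) = [(9u - 3)·(-18) − (-93)·(u - 8)] / [(-18)·(u - 8)] = -69(u + 10) / ((-18)(u - 8)).
So |(9u - 3)/(u - 8) − (31/6)| = 69|u + 10| / (18·|u − 8|).
Require δ ≤ 9, so |u − 8| ≥ |-18| − |u + 10| > 18 − 9 = 9.
Hence |(9u - 3)/(u - 8) − (31/6)| < 69|u + 10|/(18·9) = (23/54)|u + 10|, which is < ε once |u + 10| < (54/23)ε.
Take δ = min(9, (54/23)ε). Then 0 < |u + 10| < δ forces both bounds, so |(9u - 3)/(u - 8) − (31/6)| < ε.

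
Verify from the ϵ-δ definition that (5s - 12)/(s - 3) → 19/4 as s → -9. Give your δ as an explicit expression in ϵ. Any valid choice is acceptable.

Fix ϵ > 0. We want δ > 0 with 0 < |s + 9| < δ ⇒ |(5s - 12)/(s - 3) − (19/4)| < ϵ.
Combining over a common denominator, (5s - 12)/(s - 3) − (19/4) = [(5s - 12)·(-12) − (-57)·(s - 3)] / [(-12)·(s - 3)] = -3(s + 9) / ((-12)(s - 3)).
So |(5s - 12)/(s - 3) − (19/4)| = 3|s + 9| / (12·|s − 3|).
Require δ ≤ 6, so |s − 3| ≥ |-12| − |s + 9| > 12 − 6 = 6.
Hence |(5s - 12)/(s - 3) − (19/4)| < 3|s + 9|/(12·6) = (1/24)|s + 9|, which is < ϵ once |s + 9| < 24ϵ.
Take δ = min(6, 24ϵ). Then 0 < |s + 9| < δ forces both bounds, so |(5s - 12)/(s - 3) − (19/4)| < ϵ.

δ = min(6, 24ϵ)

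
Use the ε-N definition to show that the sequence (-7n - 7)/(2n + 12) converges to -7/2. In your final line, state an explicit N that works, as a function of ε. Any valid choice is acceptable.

N = (35/2)/ε

Suppose ε > 0. For n ≥ 1, |(-7n - 7)/(2n + 12) + 7/2| = |70|/(2(2n + 12)) = 70/(2(2n + 12)).
Since 2n + 12 ≥ 2n for n ≥ 1, this is ≤ 70/(2·2n) = (35/2)/n.
So |(-7n - 7)/(2n + 12) + 7/2| < ε whenever n > (35/2)/ε.
Take N = (35/2)/ε. If n > N then |(-7n - 7)/(2n + 12) + 7/2| ≤ (35/2)/n < ε.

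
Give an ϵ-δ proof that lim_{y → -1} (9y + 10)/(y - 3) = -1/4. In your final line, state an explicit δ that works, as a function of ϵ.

δ = min(2, (8/37)ϵ)

Fix ϵ > 0. We want δ > 0 with 0 < |y + 1| < δ ⇒ |(9y + 10)/(y - 3) + 1/4| < ϵ.
Combining over a common denominator, (9y + 10)/(y - 3) + 1/4 = [(9y + 10)·(-4) − 1·(y - 3)] / [(-4)·(y - 3)] = -37(y + 1) / ((-4)(y - 3)).
So |(9y + 10)/(y - 3) + 1/4| = 37|y + 1| / (4·|y − 3|).
Require δ ≤ 2, so |y − 3| ≥ |-4| − |y + 1| > 4 − 2 = 2.
Hence |(9y + 10)/(y - 3) + 1/4| < 37|y + 1|/(4·2) = (37/8)|y + 1|, which is < ϵ once |y + 1| < (8/37)ϵ.
Take δ = min(2, (8/37)ϵ). Then 0 < |y + 1| < δ forces both bounds, so |(9y + 10)/(y - 3) + 1/4| < ϵ.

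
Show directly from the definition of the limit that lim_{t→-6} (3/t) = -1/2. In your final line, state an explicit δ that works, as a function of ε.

δ = min(3, 6ε)

Fix ε > 0. We seek δ > 0 such that 0 < |t + 6| < δ implies |3/t + 1/2| < ε.
|3/t + 1/2| = 3·|-6 − t|/(6·|t|) = 3|t + 6|/(6|t|).
Restrict δ ≤ 3. Then |t + 6| < 3 gives |t| > 3, so 6|t| > 18.
Then |3/t + 1/2| < 3|t + 6|/18, which is < ε when |t + 6| < 6ε.
Take δ = min(3, 6ε). Then 0 < |t + 6| < δ gives both |t + 6| < 3 and |t + 6| < 6ε, so |3/t + 1/2| < ε.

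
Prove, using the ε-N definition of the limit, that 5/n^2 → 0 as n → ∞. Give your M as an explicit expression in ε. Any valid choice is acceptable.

Let ε > 0. For n ≥ 1, |5/n^2 − 0| = 5/n^2.
5/n^2 < ε ⇔ n^2 > 5/ε ⇔ n > (5/ε)^{1/2}.
Take M = (5/ε)^{1/2}. Then n > M implies 5/n^2 < ε.

M = (5/ε)^{1/2}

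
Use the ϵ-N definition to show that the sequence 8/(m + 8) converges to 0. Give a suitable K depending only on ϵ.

K = 8/ϵ

Let ϵ > 0 be given. For m ≥ 1, |8/(m + 8) − 0| = 8/(m + 8) ≤ 8/m.
We need 8/m < ϵ, i.e. m > 8/ϵ.
Take K = 8/ϵ. If m > K then |8/(m + 8)| ≤ 8/m < ϵ.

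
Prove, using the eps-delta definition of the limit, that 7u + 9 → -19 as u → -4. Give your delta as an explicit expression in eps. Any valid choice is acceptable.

Suppose eps > 0. We need delta > 0 so that 0 < |u + 4| < delta implies |(7u + 9) + 19| < eps.
|(7u + 9) + 19| = |7u + 28| = 7|u + 4|.
Thus it suffices that |u + 4| < eps/7.
Choosing delta = eps/7 gives |(7u + 9) + 19| = 7|u + 4| < eps whenever |u + 4| < delta.

delta = eps/7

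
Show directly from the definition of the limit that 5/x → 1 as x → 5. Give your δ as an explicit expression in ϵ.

Fix ϵ > 0. We seek δ > 0 such that 0 < |x − 5| < δ implies |5/x − 1| < ϵ.
|5/x − 1| = 5·|5 − x|/(5·|x|) = 5|x − 5|/(5|x|).
Require δ ≤ 5/2 so that |x| > 5 − 5/2 = 5/2, hence 5|x| > 25/2.
Then |5/x − 1| < 5|x − 5|/(25/2), which is < ϵ when |x − 5| < (5/2)ϵ.
Take δ = min(5/2, (5/2)ϵ). Then 0 < |x − 5| < δ gives both |x − 5| < 5/2 and |x − 5| < (5/2)ϵ, so |5/x − 1| < ϵ.

δ = min(5/2, (5/2)ϵ)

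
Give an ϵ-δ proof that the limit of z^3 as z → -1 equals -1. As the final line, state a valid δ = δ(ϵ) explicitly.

Suppose ϵ > 0. We seek δ > 0 with 0 < |z + 1| < δ ⇒ |z^3 + 1| < ϵ.
Factor: z^3 + 1 = (z + 1)(z^2 - z + 1), so |z^3 + 1| = |z + 1|·|z^2 - z + 1|.
Impose δ ≤ 2 so that |z| < 3; then |z^2 - z + 1| ≤ 13.
Hence |z^3 + 1| ≤ 13|z + 1|, which is < ϵ once |z + 1| < ϵ/13.
Take δ = min(2, ϵ/13). If 0 < |z + 1| < δ then both bounds hold and |z^3 + 1| ≤ 13|z + 1| < 13·(ϵ/13) = ϵ.

δ = min(2, ϵ/13)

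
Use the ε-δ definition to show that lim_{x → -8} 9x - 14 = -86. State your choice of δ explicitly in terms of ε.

Let ε > 0 be given. We need δ > 0 so that 0 < |x + 8| < δ implies |(9x - 14) + 86| < ε.
|(9x - 14) + 86| = |9x + 72| = 9|x + 8|.
So 9|x + 8| < ε exactly when |x + 8| < ε/9.
Choosing δ = ε/9 gives |(9x - 14) + 86| = 9|x + 8| < ε whenever |x + 8| < δ.

δ = ε/9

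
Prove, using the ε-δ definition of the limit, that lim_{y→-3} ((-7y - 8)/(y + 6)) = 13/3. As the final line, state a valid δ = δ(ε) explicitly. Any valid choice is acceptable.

Let ε > 0 be given. We want δ > 0 with 0 < |y + 3| < δ ⇒ |(-7y - 8)/(y + 6) − (13/3)| < ε.
Combining over a common denominator, (-7y - 8)/(y + 6) − (13/3) = [(-7y - 8)·3 − 13·(y + 6)] / [3·(y + 6)] = -34(y + 3) / (3(y + 6)).
So |(-7y - 8)/(y + 6) − (13/3)| = 34|y + 3| / (3·|y + 6|).
Require δ ≤ 3/2, so |y + 6| ≥ |3| − |y + 3| > 3 − 3/2 = 3/2.
Hence |(-7y - 8)/(y + 6) − (13/3)| < 34|y + 3|/(3·(3/2)) = (68/9)|y + 3|, which is < ε once |y + 3| < (9/68)ε.
Take δ = min(3/2, (9/68)ε). Then 0 < |y + 3| < δ forces both bounds, so |(-7y - 8)/(y + 6) − (13/3)| < ε.

δ = min(3/2, (9/68)ε)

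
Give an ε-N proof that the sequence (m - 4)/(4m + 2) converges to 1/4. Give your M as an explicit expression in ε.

Let ε > 0 be given. For m ≥ 1, |(m - 4)/(4m + 2) − (1/4)| = |-18|/(4(4m + 2)) = 18/(4(4m + 2)).
Since 4m + 2 ≥ 4m for m ≥ 1, this is ≤ 18/(4·4m) = (9/8)/m.
So |(m - 4)/(4m + 2) − (1/4)| < ε whenever m > (9/8)/ε.
Take M = (9/8)/ε. If m > M then |(m - 4)/(4m + 2) − (1/4)| ≤ (9/8)/m < ε.

M = (9/8)/ε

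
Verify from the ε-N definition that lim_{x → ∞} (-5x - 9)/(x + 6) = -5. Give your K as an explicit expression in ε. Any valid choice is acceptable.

Let ε > 0. We seek K > 0 such that x > K implies |(-5x - 9)/(x + 6) + 5| < ε.
(-5x - 9)/(x + 6) + 5 = ((-5x - 9) − (-5)(x + 6)) / ((x + 6)) = 21/((x + 6)).
For x > 0 we have x + 6 > x, so |(-5x - 9)/(x + 6) + 5| = 21/((x + 6)) < 21/(x) = 21/x.
Thus |(-5x - 9)/(x + 6) + 5| < ε whenever x > 21/ε.
Take K = 21/ε. If x > K then |(-5x - 9)/(x + 6) + 5| < 21/x < ε.

K = 21/ε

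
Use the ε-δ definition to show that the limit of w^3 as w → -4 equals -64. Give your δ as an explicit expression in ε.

δ = min(1, ε/61)

Let ε > 0 be given. We seek δ > 0 with 0 < |w + 4| < δ ⇒ |w^3 + 64| < ε.
Factor: w^3 + 64 = (w + 4)(w^2 - 4w + 16), so |w^3 + 64| = |w + 4|·|w^2 - 4w + 16|.
Restrict δ ≤ 1. Then |w + 4| < 1 gives |w| < 5, so by the triangle inequality |w^2 - 4w + 16| ≤ 5^2 + 4·5 + 16 = 61.
Hence |w^3 + 64| ≤ 61|w + 4|, which is < ε once |w + 4| < ε/61.
Take δ = min(1, ε/61). If 0 < |w + 4| < δ then both bounds hold and |w^3 + 64| ≤ 61|w + 4| < 61·(ε/61) = ε.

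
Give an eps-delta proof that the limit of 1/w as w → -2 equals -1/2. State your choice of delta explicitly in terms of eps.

delta = min(1, 2eps)

Suppose eps > 0. We seek delta > 0 such that 0 < |w + 2| < delta implies |1/w + 1/2| < eps.
|1/w + 1/2| = |-2 − w|/(2·|w|) = |w + 2|/(2|w|).
Require delta ≤ 1 so that |w| > 2 − 1 = 1, hence 2|w| > 2.
Then |1/w + 1/2| < |w + 2|/2, which is < eps when |w + 2| < 2eps.
Take delta = min(1, 2eps). Then 0 < |w + 2| < delta gives both |w + 2| < 1 and |w + 2| < 2eps, so |1/w + 1/2| < eps.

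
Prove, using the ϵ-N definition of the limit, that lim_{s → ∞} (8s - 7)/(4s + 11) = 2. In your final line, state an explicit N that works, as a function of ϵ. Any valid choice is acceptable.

Let ϵ > 0 be given. We seek N > 0 such that s > N implies |(8s - 7)/(4s + 11) − 2| < ϵ.
(8s - 7)/(4s + 11) − 2 = (4(8s - 7) − 8(4s + 11)) / (4(4s + 11)) = -116/(4(4s + 11)).
For s > 0 we have 4s + 11 > 4s, so |(8s - 7)/(4s + 11) − 2| = 116/(4(4s + 11)) < 116/(4·4s) = (29/4)/s.
Thus |(8s - 7)/(4s + 11) − 2| < ϵ whenever s > (29/4)/ϵ.
Take N = (29/4)/ϵ. If s > N then |(8s - 7)/(4s + 11) − 2| < (29/4)/s < ϵ.

N = (29/4)/ϵ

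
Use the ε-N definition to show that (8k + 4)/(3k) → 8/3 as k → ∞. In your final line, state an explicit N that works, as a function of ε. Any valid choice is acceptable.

Let ε > 0 be given. For k ≥ 1, |(8k + 4)/(3k) − (8/3)| = |12|/(3(3k)) = 12/(3(3k)).
Since 3k ≥ 3k for k ≥ 1, this is ≤ 12/(3·3k) = (4/3)/k.
So |(8k + 4)/(3k) − (8/3)| < ε whenever k > (4/3)/ε.
Take N = (4/3)/ε. If k > N then |(8k + 4)/(3k) − (8/3)| ≤ (4/3)/k < ε.

N = (4/3)/ε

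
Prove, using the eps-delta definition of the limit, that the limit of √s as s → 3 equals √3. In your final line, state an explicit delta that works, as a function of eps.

delta = min(3, √3·eps)

Suppose eps > 0. We want delta > 0 such that 0 < |s − 3| < delta implies |√s − √3| < eps.
Multiplying by the conjugate, |√s − √3| = |s − 3|/(√s + √3).
Restrict delta ≤ 3 so that |s − 3| < 3 forces s > 0, and then √s + √3 > √3.
Hence |√s − √3| < |s − 3|/√3, which is < eps once |s − 3| < √3·eps.
Take delta = min(3, √3·eps). If 0 < |s − 3| < delta then s > 0 and |√s − √3| < |s − 3|/√3 < eps.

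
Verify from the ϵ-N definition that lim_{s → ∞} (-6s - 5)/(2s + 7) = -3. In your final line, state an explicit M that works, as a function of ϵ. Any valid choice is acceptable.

Suppose ϵ > 0. We seek M > 0 such that s > M implies |(-6s - 5)/(2s + 7) + 3| < ϵ.
(-6s - 5)/(2s + 7) + 3 = (2(-6s - 5) − (-6)(2s + 7)) / (2(2s + 7)) = 32/(2(2s + 7)).
For s > 0 we have 2s + 7 > 2s, so |(-6s - 5)/(2s + 7) + 3| = 32/(2(2s + 7)) < 32/(2·2s) = 8/s.
Thus |(-6s - 5)/(2s + 7) + 3| < ϵ whenever s > 8/ϵ.
Take M = 8/ϵ. If s > M then |(-6s - 5)/(2s + 7) + 3| < 8/s < ϵ.

M = 8/ϵ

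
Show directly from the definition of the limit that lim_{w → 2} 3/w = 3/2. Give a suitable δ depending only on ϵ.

Suppose ϵ > 0. We seek δ > 0 such that 0 < |w − 2| < δ implies |3/w − (3/2)| < ϵ.
|3/w − (3/2)| = 3·|2 − w|/(2·|w|) = 3|w − 2|/(2|w|).
Restrict δ ≤ 1. Then |w − 2| < 1 gives |w| > 1, so 2|w| > 2.
Then |3/w − (3/2)| < 3|w − 2|/2, which is < ϵ when |w − 2| < (2/3)ϵ.
Take δ = min(1, (2/3)ϵ). Then 0 < |w − 2| < δ gives both |w − 2| < 1 and |w − 2| < (2/3)ϵ, so |3/w − (3/2)| < ϵ.

δ = min(1, (2/3)ϵ)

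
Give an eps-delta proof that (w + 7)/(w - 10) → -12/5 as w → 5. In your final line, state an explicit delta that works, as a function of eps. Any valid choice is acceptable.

Suppose eps > 0. We want delta > 0 with 0 < |w − 5| < delta ⇒ |(w + 7)/(w - 10) + 12/5| < eps.
Combining over a common denominator, (w + 7)/(w - 10) + 12/5 = [(w + 7)·(-5) − 12·(w - 10)] / [(-5)·(w - 10)] = -17(w − 5) / ((-5)(w - 10)).
So |(w + 7)/(w - 10) + 12/5| = 17|w − 5| / (5·|w − 10|).
Restrict delta ≤ 5/2. Then |w − 5| < 5/2 gives |w − 10| = |(w − 5) + (-5)| ≥ 5 − 5/2 = 5/2.
Hence |(w + 7)/(w - 10) + 12/5| < 17|w − 5|/(5·(5/2)) = (34/25)|w − 5|, which is < eps once |w − 5| < (25/34)eps.
Take delta = min(5/2, (25/34)eps). Then 0 < |w − 5| < delta forces both bounds, so |(w + 7)/(w - 10) + 12/5| < eps.

delta = min(5/2, (25/34)eps)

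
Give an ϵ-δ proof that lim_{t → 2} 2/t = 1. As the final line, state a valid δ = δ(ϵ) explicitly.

Fix ϵ > 0. We seek δ > 0 such that 0 < |t − 2| < δ implies |2/t − 1| < ϵ.
|2/t − 1| = 2·|2 − t|/(2·|t|) = 2|t − 2|/(2|t|).
Require δ ≤ 1 so that |t| > 2 − 1 = 1, hence 2|t| > 2.
Then |2/t − 1| < 2|t − 2|/2, which is < ϵ when |t − 2| < ϵ.
Take δ = min(1, ϵ). Then 0 < |t − 2| < δ gives both |t − 2| < 1 and |t − 2| < ϵ, so |2/t − 1| < ϵ.

δ = min(1, ϵ)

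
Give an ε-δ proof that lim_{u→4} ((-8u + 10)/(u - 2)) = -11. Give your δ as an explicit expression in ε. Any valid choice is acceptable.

δ = min(1, (1/3)ε)

Suppose ε > 0. We want δ > 0 with 0 < |u − 4| < δ ⇒ |(-8u + 10)/(u - 2) + 11| < ε.
Combining over a common denominator, (-8u + 10)/(u - 2) + 11 = [(-8u + 10)·2 − (-22)·(u - 2)] / [2·(u - 2)] = 6(u − 4) / (2(u - 2)).
So |(-8u + 10)/(u - 2) + 11| = 6|u − 4| / (2·|u − 2|).
Restrict δ ≤ 1. Then |u − 4| < 1 gives |u − 2| = |(u − 4) + 2| ≥ 2 − 1 = 1.
Hence |(-8u + 10)/(u - 2) + 11| < 6|u − 4|/(2·1) = 3|u − 4|, which is < ε once |u − 4| < (1/3)ε.
Take δ = min(1, (1/3)ε). Then 0 < |u − 4| < δ forces both bounds, so |(-8u + 10)/(u - 2) + 11| < ε.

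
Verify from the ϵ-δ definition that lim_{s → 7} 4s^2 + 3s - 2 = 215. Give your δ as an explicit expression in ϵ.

δ = min(1, ϵ/63)

Fix ϵ > 0. We want δ > 0 such that 0 < |s − 7| < δ implies |(4s^2 + 3s - 2) − 215| < ϵ.
(4s^2 + 3s - 2) − 215 = 4s^2 + 3s - 217 = (s − 7)(4s + 31).
So |(4s^2 + 3s - 2) − 215| = |s − 7|·|4s + 31|.
Assume first that |s − 7| < 1, so |s| < 8. Then |4s + 31| ≤ 4·8 + 31 = 63.
Hence |(4s^2 + 3s - 2) − 215| ≤ 63|s − 7| < ϵ provided |s − 7| < ϵ/63.
Choosing δ = min(1, ϵ/63) ensures both conditions, hence |(4s^2 + 3s - 2) − 215| < ϵ.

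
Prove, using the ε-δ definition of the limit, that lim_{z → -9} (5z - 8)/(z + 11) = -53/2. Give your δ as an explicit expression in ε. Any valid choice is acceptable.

δ = min(1, (2/63)ε)

Suppose ε > 0. We want δ > 0 with 0 < |z + 9| < δ ⇒ |(5z - 8)/(z + 11) + 53/2| < ε.
Combining over a common denominator, (5z - 8)/(z + 11) + 53/2 = [(5z - 8)·2 − (-53)·(z + 11)] / [2·(z + 11)] = 63(z + 9) / (2(z + 11)).
So |(5z - 8)/(z + 11) + 53/2| = 63|z + 9| / (2·|z + 11|).
Require δ ≤ 1, so |z + 11| ≥ |2| − |z + 9| > 2 − 1 = 1.
Hence |(5z - 8)/(z + 11) + 53/2| < 63|z + 9|/(2·1) = (63/2)|z + 9|, which is < ε once |z + 9| < (2/63)ε.
Take δ = min(1, (2/63)ε). Then 0 < |z + 9| < δ forces both bounds, so |(5z - 8)/(z + 11) + 53/2| < ε.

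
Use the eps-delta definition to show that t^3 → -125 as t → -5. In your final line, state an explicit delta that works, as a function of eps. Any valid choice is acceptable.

Suppose eps > 0. We seek delta > 0 with 0 < |t + 5| < delta ⇒ |t^3 + 125| < eps.
Factor: t^3 + 125 = (t + 5)(t^2 - 5t + 25), so |t^3 + 125| = |t + 5|·|t^2 - 5t + 25|.
Restrict delta ≤ 1. Then |t + 5| < 1 gives |t| < 6, so by the triangle inequality |t^2 - 5t + 25| ≤ 6^2 + 5·6 + 25 = 91.
Hence |t^3 + 125| ≤ 91|t + 5|, which is < eps once |t + 5| < eps/91.
Take delta = min(1, eps/91). If 0 < |t + 5| < delta then both bounds hold and |t^3 + 125| ≤ 91|t + 5| < 91·(eps/91) = eps.

delta = min(1, eps/91)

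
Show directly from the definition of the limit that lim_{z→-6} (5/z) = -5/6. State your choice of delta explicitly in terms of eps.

delta = min(3, (18/5)eps)

Let eps > 0. We seek delta > 0 such that 0 < |z + 6| < delta implies |5/z + 5/6| < eps.
|5/z + 5/6| = 5·|-6 − z|/(6·|z|) = 5|z + 6|/(6|z|).
Restrict delta ≤ 3. Then |z + 6| < 3 gives |z| > 3, so 6|z| > 18.
Then |5/z + 5/6| < 5|z + 6|/18, which is < eps when |z + 6| < (18/5)eps.
Take delta = min(3, (18/5)eps). Then 0 < |z + 6| < delta gives both |z + 6| < 3 and |z + 6| < (18/5)eps, so |5/z + 5/6| < eps.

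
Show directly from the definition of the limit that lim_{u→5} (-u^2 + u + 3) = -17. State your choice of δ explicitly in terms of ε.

δ = min(1, ε/10)

Fix ε > 0. We want δ > 0 such that 0 < |u − 5| < δ implies |(-u^2 + u + 3) + 17| < ε.
(-u^2 + u + 3) + 17 = -u^2 + u + 20 = (u − 5)(-u - 4).
So |(-u^2 + u + 3) + 17| = |u − 5|·|-u - 4|.
Assume first that |u − 5| < 1, so |u| < 6. Then |-u - 4| ≤ 6 + 4 = 10.
Hence |(-u^2 + u + 3) + 17| ≤ 10|u − 5| < ε provided |u − 5| < ε/10.
Take δ = min(1, ε/10). Then 0 < |u − 5| < δ gives both |u − 5| < 1 and |u − 5| < ε/10, so |(-u^2 + u + 3) + 17| < ε.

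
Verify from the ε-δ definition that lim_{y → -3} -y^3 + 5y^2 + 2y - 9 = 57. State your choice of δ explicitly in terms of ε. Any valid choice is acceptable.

Let ε > 0 be given. We want δ > 0 such that 0 < |y + 3| < δ implies |(-y^3 + 5y^2 + 2y - 9) − 57| < ε.
(-y^3 + 5y^2 + 2y - 9) − 57 = -y^3 + 5y^2 + 2y - 66 = (y + 3)(-y^2 + 8y - 22).
So |(-y^3 + 5y^2 + 2y - 9) − 57| = |y + 3|·|-y^2 + 8y - 22|.
Require δ ≤ 2. Then |y + 3| < 2 gives |y| < 5, and by the triangle inequality |-y^2 + 8y - 22| ≤ 5^2 + 8·5 + 22 = 87.
Hence |(-y^3 + 5y^2 + 2y - 9) − 57| ≤ 87|y + 3| < ε provided |y + 3| < ε/87.
Take δ = min(2, ε/87). Then 0 < |y + 3| < δ gives both |y + 3| < 2 and |y + 3| < ε/87, so |(-y^3 + 5y^2 + 2y - 9) − 57| < ε.

δ = min(2, ε/87)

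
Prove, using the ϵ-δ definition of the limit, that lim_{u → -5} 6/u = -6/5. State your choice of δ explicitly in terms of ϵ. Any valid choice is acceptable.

Let ϵ > 0. We seek δ > 0 such that 0 < |u + 5| < δ implies |6/u + 6/5| < ϵ.
|6/u + 6/5| = 6·|-5 − u|/(5·|u|) = 6|u + 5|/(5|u|).
Require δ ≤ 5/2 so that |u| > 5 − 5/2 = 5/2, hence 5|u| > 25/2.
Then |6/u + 6/5| < 6|u + 5|/(25/2), which is < ϵ when |u + 5| < (25/12)ϵ.
Take δ = min(5/2, (25/12)ϵ). Then 0 < |u + 5| < δ gives both |u + 5| < 5/2 and |u + 5| < (25/12)ϵ, so |6/u + 6/5| < ϵ.

δ = min(5/2, (25/12)ϵ)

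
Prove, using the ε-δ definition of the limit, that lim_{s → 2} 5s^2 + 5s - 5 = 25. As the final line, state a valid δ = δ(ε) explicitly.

δ = min(1, ε/30)

Fix ε > 0. We want δ > 0 such that 0 < |s − 2| < δ implies |(5s^2 + 5s - 5) − 25| < ε.
(5s^2 + 5s - 5) − 25 = 5s^2 + 5s - 30 = (s − 2)(5s + 15).
So |(5s^2 + 5s - 5) − 25| = |s − 2|·|5s + 15|.
Require δ ≤ 1. Then |s − 2| < 1 gives |s| < 3, and by the triangle inequality |5s + 15| ≤ 5·3 + 15 = 30.
Hence |(5s^2 + 5s - 5) − 25| ≤ 30|s − 2| < ε provided |s − 2| < ε/30.
Choosing δ = min(1, ε/30) ensures both conditions, hence |(5s^2 + 5s - 5) − 25| < ε.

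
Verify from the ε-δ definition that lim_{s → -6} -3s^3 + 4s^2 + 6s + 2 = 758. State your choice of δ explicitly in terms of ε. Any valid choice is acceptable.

Let ε > 0 be given. We want δ > 0 such that 0 < |s + 6| < δ implies |(-3s^3 + 4s^2 + 6s + 2) − 758| < ε.
(-3s^3 + 4s^2 + 6s + 2) − 758 = -3s^3 + 4s^2 + 6s - 756 = (s + 6)(-3s^2 + 22s - 126).
So |(-3s^3 + 4s^2 + 6s + 2) − 758| = |s + 6|·|-3s^2 + 22s - 126|.
Assume first that |s + 6| < 2, so |s| < 8. Then |-3s^2 + 22s - 126| ≤ 3·8^2 + 22·8 + 126 = 494.
Hence |(-3s^3 + 4s^2 + 6s + 2) − 758| ≤ 494|s + 6| < ε provided |s + 6| < ε/494.
Choosing δ = min(2, ε/494) ensures both conditions, hence |(-3s^3 + 4s^2 + 6s + 2) − 758| < ε.

δ = min(2, ε/494)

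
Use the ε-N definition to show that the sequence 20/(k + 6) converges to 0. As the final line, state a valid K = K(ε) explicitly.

Let ε > 0. For k ≥ 1, |20/(k + 6) − 0| = 20/(k + 6) ≤ 20/k.
We need 20/k < ε, i.e. k > 20/ε.
Take K = 20/ε. If k > K then |20/(k + 6)| ≤ 20/k < ε.

K = 20/ε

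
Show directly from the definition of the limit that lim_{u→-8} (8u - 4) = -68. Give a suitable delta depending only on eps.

delta = eps/8

Let eps > 0 be given. We need delta > 0 so that 0 < |u + 8| < delta implies |(8u - 4) + 68| < eps.
|(8u - 4) + 68| = |8u + 64| = 8|u + 8|.
So 8|u + 8| < eps exactly when |u + 8| < eps/8.
Choosing delta = eps/8 gives |(8u - 4) + 68| = 8|u + 8| < eps whenever |u + 8| < delta.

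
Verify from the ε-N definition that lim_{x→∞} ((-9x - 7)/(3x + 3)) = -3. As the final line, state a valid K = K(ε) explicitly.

K = (2/3)/ε

Fix ε > 0. We seek K > 0 such that x > K implies |(-9x - 7)/(3x + 3) + 3| < ε.
(-9x - 7)/(3x + 3) + 3 = (3(-9x - 7) − (-9)(3x + 3)) / (3(3x + 3)) = 6/(3(3x + 3)).
For x > 0 we have 3x + 3 > 3x, so |(-9x - 7)/(3x + 3) + 3| = 6/(3(3x + 3)) < 6/(3·3x) = (2/3)/x.
Thus |(-9x - 7)/(3x + 3) + 3| < ε whenever x > (2/3)/ε.
Take K = (2/3)/ε. If x > K then |(-9x - 7)/(3x + 3) + 3| < (2/3)/x < ε.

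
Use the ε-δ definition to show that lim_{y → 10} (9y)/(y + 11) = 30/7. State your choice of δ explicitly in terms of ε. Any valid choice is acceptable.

δ = min(21/2, (49/22)ε)

Suppose ε > 0. We want δ > 0 with 0 < |y − 10| < δ ⇒ |(9y)/(y + 11) − (30/7)| < ε.
Combining over a common denominator, (9y)/(y + 11) − (30/7) = [(9y)·21 − 90·(y + 11)] / [21·(y + 11)] = 99(y − 10) / (21(y + 11)).
So |(9y)/(y + 11) − (30/7)| = 99|y − 10| / (21·|y + 11|).
Require δ ≤ 21/2, so |y + 11| ≥ |21| − |y − 10| > 21 − 21/2 = 21/2.
Hence |(9y)/(y + 11) − (30/7)| < 99|y − 10|/(21·(21/2)) = (22/49)|y − 10|, which is < ε once |y − 10| < (49/22)ε.
Take δ = min(21/2, (49/22)ε). Then 0 < |y − 10| < δ forces both bounds, so |(9y)/(y + 11) − (30/7)| < ε.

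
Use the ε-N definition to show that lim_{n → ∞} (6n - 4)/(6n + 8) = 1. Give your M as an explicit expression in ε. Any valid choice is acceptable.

M = 2/ε

Let ε > 0 be given. For n ≥ 1, |(6n - 4)/(6n + 8) − 1| = |-72|/(6(6n + 8)) = 72/(6(6n + 8)).
Since 6n + 8 ≥ 6n for n ≥ 1, this is ≤ 72/(6·6n) = 2/n.
So |(6n - 4)/(6n + 8) − 1| < ε whenever n > 2/ε.
Take M = 2/ε. If n > M then |(6n - 4)/(6n + 8) − 1| ≤ 2/n < ε.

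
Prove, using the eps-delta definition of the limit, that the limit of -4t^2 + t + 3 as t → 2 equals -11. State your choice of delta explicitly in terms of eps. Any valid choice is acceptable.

Let eps > 0. We want delta > 0 such that 0 < |t − 2| < delta implies |(-4t^2 + t + 3) + 11| < eps.
(-4t^2 + t + 3) + 11 = -4t^2 + t + 14 = (t − 2)(-4t - 7).
So |(-4t^2 + t + 3) + 11| = |t − 2|·|-4t - 7|.
Require delta ≤ 2. Then |t − 2| < 2 gives |t| < 4, and by the triangle inequality |-4t - 7| ≤ 4·4 + 7 = 23.
Hence |(-4t^2 + t + 3) + 11| ≤ 23|t − 2| < eps provided |t − 2| < eps/23.
Choosing delta = min(2, eps/23) ensures both conditions, hence |(-4t^2 + t + 3) + 11| < eps.

delta = min(2, eps/23)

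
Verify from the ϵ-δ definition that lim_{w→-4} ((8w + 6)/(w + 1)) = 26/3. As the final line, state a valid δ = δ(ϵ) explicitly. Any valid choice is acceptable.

δ = min(3/2, (9/4)ϵ)

Fix ϵ > 0. We want δ > 0 with 0 < |w + 4| < δ ⇒ |(8w + 6)/(w + 1) − (26/3)| < ϵ.
Combining over a common denominator, (8w + 6)/(w + 1) − (26/3) = [(8w + 6)·(-3) − (-26)·(w + 1)] / [(-3)·(w + 1)] = 2(w + 4) / ((-3)(w + 1)).
So |(8w + 6)/(w + 1) − (26/3)| = 2|w + 4| / (3·|w + 1|).
Require δ ≤ 3/2, so |w + 1| ≥ |-3| − |w + 4| > 3 − 3/2 = 3/2.
Hence |(8w + 6)/(w + 1) − (26/3)| < 2|w + 4|/(3·(3/2)) = (4/9)|w + 4|, which is < ϵ once |w + 4| < (9/4)ϵ.
Take δ = min(3/2, (9/4)ϵ). Then 0 < |w + 4| < δ forces both bounds, so |(8w + 6)/(w + 1) − (26/3)| < ϵ.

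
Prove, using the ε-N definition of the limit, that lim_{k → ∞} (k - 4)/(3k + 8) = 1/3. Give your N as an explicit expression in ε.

N = (20/9)/ε

Suppose ε > 0. For k ≥ 1, |(k - 4)/(3k + 8) − (1/3)| = |-20|/(3(3k + 8)) = 20/(3(3k + 8)).
Since 3k + 8 ≥ 3k for k ≥ 1, this is ≤ 20/(3·3k) = (20/9)/k.
So |(k - 4)/(3k + 8) − (1/3)| < ε whenever k > (20/9)/ε.
Take N = (20/9)/ε. If k > N then |(k - 4)/(3k + 8) − (1/3)| ≤ (20/9)/k < ε.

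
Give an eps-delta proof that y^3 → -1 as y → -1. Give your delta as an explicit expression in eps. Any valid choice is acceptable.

delta = min(1, eps/7)

Let eps > 0. We seek delta > 0 with 0 < |y + 1| < delta ⇒ |y^3 + 1| < eps.
Factor: y^3 + 1 = (y + 1)(y^2 - y + 1), so |y^3 + 1| = |y + 1|·|y^2 - y + 1|.
Restrict delta ≤ 1. Then |y + 1| < 1 gives |y| < 2, so by the triangle inequality |y^2 - y + 1| ≤ 2^2 + 2 + 1 = 7.
Hence |y^3 + 1| ≤ 7|y + 1|, which is < eps once |y + 1| < eps/7.
Take delta = min(1, eps/7). If 0 < |y + 1| < delta then both bounds hold and |y^3 + 1| ≤ 7|y + 1| < 7·(eps/7) = eps.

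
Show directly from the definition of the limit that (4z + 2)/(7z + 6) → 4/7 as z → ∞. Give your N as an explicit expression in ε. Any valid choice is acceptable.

Suppose ε > 0. We seek N > 0 such that z > N implies |(4z + 2)/(7z + 6) − (4/7)| < ε.
(4z + 2)/(7z + 6) − (4/7) = (7(4z + 2) − 4(7z + 6)) / (7(7z + 6)) = -10/(7(7z + 6)).
For z > 0 we have 7z + 6 > 7z, so |(4z + 2)/(7z + 6) − (4/7)| = 10/(7(7z + 6)) < 10/(7·7z) = (10/49)/z.
Thus |(4z + 2)/(7z + 6) − (4/7)| < ε whenever z > (10/49)/ε.
Take N = (10/49)/ε. If z > N then |(4z + 2)/(7z + 6) − (4/7)| < (10/49)/z < ε.

N = (10/49)/ε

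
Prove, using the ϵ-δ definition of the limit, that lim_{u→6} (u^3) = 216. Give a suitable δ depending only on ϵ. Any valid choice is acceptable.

δ = min(2, ϵ/148)

Let ϵ > 0. We seek δ > 0 with 0 < |u − 6| < δ ⇒ |u^3 − 216| < ϵ.
Factor: u^3 − 216 = (u − 6)(u^2 + 6u + 36), so |u^3 − 216| = |u − 6|·|u^2 + 6u + 36|.
Restrict δ ≤ 2. Then |u − 6| < 2 gives |u| < 8, so by the triangle inequality |u^2 + 6u + 36| ≤ 8^2 + 6·8 + 36 = 148.
Hence |u^3 − 216| ≤ 148|u − 6|, which is < ϵ once |u − 6| < ϵ/148.
Take δ = min(2, ϵ/148). If 0 < |u − 6| < δ then both bounds hold and |u^3 − 216| ≤ 148|u − 6| < 148·(ϵ/148) = ϵ.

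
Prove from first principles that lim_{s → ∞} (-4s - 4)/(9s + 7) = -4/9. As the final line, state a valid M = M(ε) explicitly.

M = (8/81)/ε

Suppose ε > 0. We seek M > 0 such that s > M implies |(-4s - 4)/(9s + 7) + 4/9| < ε.
(-4s - 4)/(9s + 7) + 4/9 = (9(-4s - 4) − (-4)(9s + 7)) / (9(9s + 7)) = -8/(9(9s + 7)).
For s > 0 we have 9s + 7 > 9s, so |(-4s - 4)/(9s + 7) + 4/9| = 8/(9(9s + 7)) < 8/(9·9s) = (8/81)/s.
Thus |(-4s - 4)/(9s + 7) + 4/9| < ε whenever s > (8/81)/ε.
Take M = (8/81)/ε. If s > M then |(-4s - 4)/(9s + 7) + 4/9| < (8/81)/s < ε.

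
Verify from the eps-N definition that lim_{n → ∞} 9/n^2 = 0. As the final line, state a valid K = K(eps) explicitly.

Fix eps > 0. For n ≥ 1, |9/n^2 − 0| = 9/n^2.
9/n^2 < eps ⇔ n^2 > 9/eps ⇔ n > (9/eps)^{1/2}.
Take K = (9/eps)^{1/2}. Then n > K implies 9/n^2 < eps.

K = (9/eps)^{1/2}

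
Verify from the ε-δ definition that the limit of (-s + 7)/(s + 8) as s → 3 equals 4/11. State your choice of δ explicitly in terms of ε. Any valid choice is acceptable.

δ = min(11/2, (121/30)ε)

Suppose ε > 0. We want δ > 0 with 0 < |s − 3| < δ ⇒ |(-s + 7)/(s + 8) − (4/11)| < ε.
Combining over a common denominator, (-s + 7)/(s + 8) − (4/11) = [(-s + 7)·11 − 4·(s + 8)] / [11·(s + 8)] = -15(s − 3) / (11(s + 8)).
So |(-s + 7)/(s + 8) − (4/11)| = 15|s − 3| / (11·|s + 8|).
Require δ ≤ 11/2, so |s + 8| ≥ |11| − |s − 3| > 11 − 11/2 = 11/2.
Hence |(-s + 7)/(s + 8) − (4/11)| < 15|s − 3|/(11·(11/2)) = (30/121)|s − 3|, which is < ε once |s − 3| < (121/30)ε.
Take δ = min(11/2, (121/30)ε). Then 0 < |s − 3| < δ forces both bounds, so |(-s + 7)/(s + 8) − (4/11)| < ε.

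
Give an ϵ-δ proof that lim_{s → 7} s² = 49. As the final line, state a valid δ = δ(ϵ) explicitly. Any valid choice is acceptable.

δ = min(1, ϵ/15)

Let ϵ > 0. We seek δ > 0 with 0 < |s − 7| < δ ⇒ |s² − 49| < ϵ.
Factor: s² − 49 = (s − 7)(s + 7), so |s² − 49| = |s − 7|·|s + 7|.
Impose δ ≤ 1 so that |s| < 8; then |s + 7| ≤ 15.
Hence |s² − 49| ≤ 15|s − 7|, which is < ϵ once |s − 7| < ϵ/15.
Take δ = min(1, ϵ/15). If 0 < |s − 7| < δ then both bounds hold and |s² − 49| ≤ 15|s − 7| < 15·(ϵ/15) = ϵ.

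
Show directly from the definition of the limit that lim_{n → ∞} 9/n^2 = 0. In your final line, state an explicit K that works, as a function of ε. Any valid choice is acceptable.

K = (9/ε)^{1/2}

Fix ε > 0. For n ≥ 1, |9/n^2 − 0| = 9/n^2.
9/n^2 < ε ⇔ n^2 > 9/ε ⇔ n > (9/ε)^{1/2}.
Take K = (9/ε)^{1/2}. Then n > K implies 9/n^2 < ε.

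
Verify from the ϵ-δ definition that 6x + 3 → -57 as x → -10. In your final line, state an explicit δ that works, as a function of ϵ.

δ = ϵ/6

Suppose ϵ > 0. We need δ > 0 so that 0 < |x + 10| < δ implies |(6x + 3) + 57| < ϵ.
|(6x + 3) + 57| = |6x + 60| = 6|x + 10|.
Thus it suffices that |x + 10| < ϵ/6.
Choosing δ = ϵ/6 gives |(6x + 3) + 57| = 6|x + 10| < ϵ whenever |x + 10| < δ.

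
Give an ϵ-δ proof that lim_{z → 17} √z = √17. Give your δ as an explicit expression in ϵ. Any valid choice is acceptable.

δ = min(17, √17·ϵ)

Let ϵ > 0. We want δ > 0 such that 0 < |z − 17| < δ implies |√z − √17| < ϵ.
Rationalise: √z − √17 = (z − 17)/(√z + √17), so |√z − √17| = |z − 17|/(√z + √17).
Restrict δ ≤ 17 so that |z − 17| < 17 forces z > 0, and then √z + √17 > √17.
Hence |√z − √17| < |z − 17|/√17, which is < ϵ once |z − 17| < √17·ϵ.
Take δ = min(17, √17·ϵ). If 0 < |z − 17| < δ then z > 0 and |√z − √17| < |z − 17|/√17 < ϵ.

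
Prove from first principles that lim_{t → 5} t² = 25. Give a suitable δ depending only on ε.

Suppose ε > 0. We seek δ > 0 with 0 < |t − 5| < δ ⇒ |t² − 25| < ε.
Factor: t² − 25 = (t − 5)(t + 5), so |t² − 25| = |t − 5|·|t + 5|.
Restrict δ ≤ 2. Then |t − 5| < 2 gives |t| < 7, so by the triangle inequality |t + 5| ≤ 7 + 5 = 12.
Hence |t² − 25| ≤ 12|t − 5|, which is < ε once |t − 5| < ε/12.
Take δ = min(2, ε/12). If 0 < |t − 5| < δ then both bounds hold and |t² − 25| ≤ 12|t − 5| < 12·(ε/12) = ε.

δ = min(2, ε/12)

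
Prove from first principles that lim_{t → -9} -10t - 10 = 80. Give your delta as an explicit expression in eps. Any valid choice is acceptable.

delta = eps/10

Let eps > 0. We need delta > 0 so that 0 < |t + 9| < delta implies |(-10t - 10) − 80| < eps.
|(-10t - 10) − 80| = |-10t - 90| = 10|t + 9|.
Thus it suffices that |t + 9| < eps/10.
Choosing delta = eps/10 gives |(-10t - 10) − 80| = 10|t + 9| < eps whenever |t + 9| < delta.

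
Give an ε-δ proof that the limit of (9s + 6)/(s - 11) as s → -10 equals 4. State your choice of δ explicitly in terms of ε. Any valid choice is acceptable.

δ = min(21/2, (21/10)ε)

Suppose ε > 0. We want δ > 0 with 0 < |s + 10| < δ ⇒ |(9s + 6)/(s - 11) − 4| < ε.
Combining over a common denominator, (9s + 6)/(s - 11) − 4 = [(9s + 6)·(-21) − (-84)·(s - 11)] / [(-21)·(s - 11)] = -105(s + 10) / ((-21)(s - 11)).
So |(9s + 6)/(s - 11) − 4| = 105|s + 10| / (21·|s − 11|).
Restrict δ ≤ 21/2. Then |s + 10| < 21/2 gives |s − 11| = |(s + 10) + (-21)| ≥ 21 − 21/2 = 21/2.
Hence |(9s + 6)/(s - 11) − 4| < 105|s + 10|/(21·(21/2)) = (10/21)|s + 10|, which is < ε once |s + 10| < (21/10)ε.
Take δ = min(21/2, (21/10)ε). Then 0 < |s + 10| < δ forces both bounds, so |(9s + 6)/(s - 11) − 4| < ε.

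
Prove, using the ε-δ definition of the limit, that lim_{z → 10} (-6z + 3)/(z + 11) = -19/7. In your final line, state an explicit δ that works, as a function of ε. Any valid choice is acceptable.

Let ε > 0. We want δ > 0 with 0 < |z − 10| < δ ⇒ |(-6z + 3)/(z + 11) + 19/7| < ε.
Combining over a common denominator, (-6z + 3)/(z + 11) + 19/7 = [(-6z + 3)·21 − (-57)·(z + 11)] / [21·(z + 11)] = -69(z − 10) / (21(z + 11)).
So |(-6z + 3)/(z + 11) + 19/7| = 69|z − 10| / (21·|z + 11|).
Require δ ≤ 21/2, so |z + 11| ≥ |21| − |z − 10| > 21 − 21/2 = 21/2.
Hence |(-6z + 3)/(z + 11) + 19/7| < 69|z − 10|/(21·(21/2)) = (46/147)|z − 10|, which is < ε once |z − 10| < (147/46)ε.
Take δ = min(21/2, (147/46)ε). Then 0 < |z − 10| < δ forces both bounds, so |(-6z + 3)/(z + 11) + 19/7| < ε.

δ = min(21/2, (147/46)ε)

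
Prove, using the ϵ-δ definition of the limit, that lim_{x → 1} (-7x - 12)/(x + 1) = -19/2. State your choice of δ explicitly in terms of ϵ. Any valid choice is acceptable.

δ = min(1, (2/5)ϵ)

Let ϵ > 0 be given. We want δ > 0 with 0 < |x − 1| < δ ⇒ |(-7x - 12)/(x + 1) + 19/2| < ϵ.
Combining over a common denominator, (-7x - 12)/(x + 1) + 19/2 = [(-7x - 12)·2 − (-19)·(x + 1)] / [2·(x + 1)] = 5(x − 1) / (2(x + 1)).
So |(-7x - 12)/(x + 1) + 19/2| = 5|x − 1| / (2·|x + 1|).
Restrict δ ≤ 1. Then |x − 1| < 1 gives |x + 1| = |(x − 1) + 2| ≥ 2 − 1 = 1.
Hence |(-7x - 12)/(x + 1) + 19/2| < 5|x − 1|/(2·1) = (5/2)|x − 1|, which is < ϵ once |x − 1| < (2/5)ϵ.
Take δ = min(1, (2/5)ϵ). Then 0 < |x − 1| < δ forces both bounds, so |(-7x - 12)/(x + 1) + 19/2| < ϵ.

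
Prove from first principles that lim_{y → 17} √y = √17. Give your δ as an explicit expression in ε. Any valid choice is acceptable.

δ = min(17, √17·ε)

Fix ε > 0. We want δ > 0 such that 0 < |y − 17| < δ implies |√y − √17| < ε.
Rationalise: √y − √17 = (y − 17)/(√y + √17), so |√y − √17| = |y − 17|/(√y + √17).
Restrict δ ≤ 17 so that |y − 17| < 17 forces y > 0, and then √y + √17 > √17.
Hence |√y − √17| < |y − 17|/√17, which is < ε once |y − 17| < √17·ε.
Take δ = min(17, √17·ε). If 0 < |y − 17| < δ then y > 0 and |√y − √17| < |y − 17|/√17 < ε.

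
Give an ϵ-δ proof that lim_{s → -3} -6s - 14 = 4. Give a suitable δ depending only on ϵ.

Let ϵ > 0 be given. We need δ > 0 so that 0 < |s + 3| < δ implies |(-6s - 14) − 4| < ϵ.
|(-6s - 14) − 4| = |-6s - 18| = 6|s + 3|.
Thus it suffices that |s + 3| < ϵ/6.
Take δ = ϵ/6. If 0 < |s + 3| < δ then |(-6s - 14) − 4| = 6|s + 3| < 6·(ϵ/6) = ϵ.

δ = ϵ/6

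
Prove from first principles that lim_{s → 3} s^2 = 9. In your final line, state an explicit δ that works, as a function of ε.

δ = min(1, ε/7)

Let ε > 0. We seek δ > 0 with 0 < |s − 3| < δ ⇒ |s^2 − 9| < ε.
Factor: s^2 − 9 = (s − 3)(s + 3), so |s^2 − 9| = |s − 3|·|s + 3|.
Impose δ ≤ 1 so that |s| < 4; then |s + 3| ≤ 7.
Hence |s^2 − 9| ≤ 7|s − 3|, which is < ε once |s − 3| < ε/7.
Take δ = min(1, ε/7). If 0 < |s − 3| < δ then both bounds hold and |s^2 − 9| ≤ 7|s − 3| < 7·(ε/7) = ε.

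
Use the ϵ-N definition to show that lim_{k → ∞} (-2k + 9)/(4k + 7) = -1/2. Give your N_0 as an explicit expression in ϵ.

N_0 = (25/8)/ϵ

Let ϵ > 0. For k ≥ 1, |(-2k + 9)/(4k + 7) + 1/2| = |50|/(4(4k + 7)) = 50/(4(4k + 7)).
Since 4k + 7 ≥ 4k for k ≥ 1, this is ≤ 50/(4·4k) = (25/8)/k.
So |(-2k + 9)/(4k + 7) + 1/2| < ϵ whenever k > (25/8)/ϵ.
Take N_0 = (25/8)/ϵ. If k > N_0 then |(-2k + 9)/(4k + 7) + 1/2| ≤ (25/8)/k < ϵ.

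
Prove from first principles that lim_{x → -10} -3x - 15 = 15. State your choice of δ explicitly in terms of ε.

Let ε > 0. We need δ > 0 so that 0 < |x + 10| < δ implies |(-3x - 15) − 15| < ε.
|(-3x - 15) − 15| = |-3x - 30| = 3|x + 10|.
Thus it suffices that |x + 10| < ε/3.
Take δ = ε/3. If 0 < |x + 10| < δ then |(-3x - 15) − 15| = 3|x + 10| < 3·(ε/3) = ε.

δ = ε/3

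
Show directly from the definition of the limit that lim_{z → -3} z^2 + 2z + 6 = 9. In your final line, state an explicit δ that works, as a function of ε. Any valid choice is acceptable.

Let ε > 0 be given. We want δ > 0 such that 0 < |z + 3| < δ implies |(z^2 + 2z + 6) − 9| < ε.
(z^2 + 2z + 6) − 9 = z^2 + 2z - 3 = (z + 3)(z - 1).
So |(z^2 + 2z + 6) − 9| = |z + 3|·|z - 1|.
Assume first that |z + 3| < 1, so |z| < 4. Then |z - 1| ≤ 4 + 1 = 5.
Hence |(z^2 + 2z + 6) − 9| ≤ 5|z + 3| < ε provided |z + 3| < ε/5.
Choosing δ = min(1, ε/5) ensures both conditions, hence |(z^2 + 2z + 6) − 9| < ε.

δ = min(1, ε/5)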